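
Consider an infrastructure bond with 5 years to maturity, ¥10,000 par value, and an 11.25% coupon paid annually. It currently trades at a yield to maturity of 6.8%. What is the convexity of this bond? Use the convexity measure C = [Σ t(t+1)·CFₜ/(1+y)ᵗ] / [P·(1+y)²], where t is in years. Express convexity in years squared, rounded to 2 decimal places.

With y = 0.068:
  t   CF        PV=CF/(1+0.068)^t    t·PV        t(t+1)·PV
  1     1,125.00     1,053.3708     1,053.3708       2,106.7416
  2     1,125.00       986.3022     1,972.6045       5,917.8134
  3     1,125.00       923.5040     2,770.5119      11,082.0476
  4     1,125.00       864.7041     3,458.8163      17,294.0817
  5    11,125.00     8,006.5193    40,032.5966     240,195.5797
  Σ                 11,834.4004    49,287.9001     276,596.2640
P = 11,834.4004.
Convexity = Σ t(t+1)·PV / [P·(1+y)²] = 276,596.2640 / (11,834.4004 × 1.140624) = 20.49074.

20.49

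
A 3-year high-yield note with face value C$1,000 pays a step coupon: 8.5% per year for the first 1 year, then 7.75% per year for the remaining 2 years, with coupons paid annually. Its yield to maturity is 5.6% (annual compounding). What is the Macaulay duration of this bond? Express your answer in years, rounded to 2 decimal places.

Periodic yield y = 0.056. Discount each cash flow and weight by its year:
  t   CF        PV=CF/(1+0.056)^t    t·PV
  1        85.00        80.4924        80.4924
  2        77.50        69.4982       138.9965
  3     1,077.50       915.0093     2,745.0280
  Σ                  1,065.0000     2,964.5169
Price P = Σ PV = 1,065.0000.
Macaulay duration = Σ(t·PV) / P = 2,964.5169 / 1,065.0000 = 2.78358 years.

2.78 years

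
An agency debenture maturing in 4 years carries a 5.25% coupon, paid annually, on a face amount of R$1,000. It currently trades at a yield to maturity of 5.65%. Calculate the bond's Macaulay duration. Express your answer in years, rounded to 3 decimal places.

3.708 years

Periodic yield y = 0.0565. Discount each cash flow and weight by its year:
  t   CF        PV=CF/(1+0.0565)^t    t·PV
  1        52.50        49.6924        49.6924
  2        52.50        47.0349        94.0698
  3        52.50        44.5196       133.5587
  4     1,052.50       844.7809     3,379.1237
  Σ                    986.0278     3,656.4446
Price P = Σ PV = 986.0278.
Macaulay duration = Σ(t·PV) / P = 3,656.4446 / 986.0278 = 3.70826 years.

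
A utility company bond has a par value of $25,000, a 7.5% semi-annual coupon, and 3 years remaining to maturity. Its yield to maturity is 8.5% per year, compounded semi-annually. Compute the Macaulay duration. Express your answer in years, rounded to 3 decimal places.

Periodic yield y = 0.0425. Discount each cash flow and weight by its period:
  t   CF        PV=CF/(1+0.0425)^t    t·PV
  1       937.50       899.2806       899.2806
  2       937.50       862.6193     1,725.2385
  3       937.50       827.4525     2,482.3576
  4       937.50       793.7194     3,174.8778
  5       937.50       761.3616     3,806.8079
  6    25,937.50    20,205.5991   121,233.5947
  Σ                 24,350.0325   133,322.1570
Price P = Σ PV = 24,350.0325.
Macaulay duration = Σ(t·PV) / P = 133,322.1570 / 24,350.0325 = 5.47524 half-year periods.
In years: 5.47524 / 2 = 2.73762 years.

2.738 years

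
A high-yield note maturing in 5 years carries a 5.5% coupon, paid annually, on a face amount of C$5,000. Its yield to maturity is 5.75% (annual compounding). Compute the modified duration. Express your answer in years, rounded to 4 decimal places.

4.2573 years

Periodic yield y = 0.0575. First find Macaulay duration:
  t   CF        PV=CF/(1+0.0575)^t    t·PV
  1       275.00       260.0473       260.0473
  2       275.00       245.9076       491.8152
  3       275.00       232.5367       697.6102
  4       275.00       219.8929       879.5716
  5     5,275.00     3,988.6009    19,943.0045
  Σ                  4,946.9854    22,272.0488
P = 4,946.9854; Macaulay duration = 22,272.0488 / 4,946.9854 = 4.50215 years.
Modified duration = D_Mac / (1 + y) = 4.50215 / 1.0575 = 4.25735 years.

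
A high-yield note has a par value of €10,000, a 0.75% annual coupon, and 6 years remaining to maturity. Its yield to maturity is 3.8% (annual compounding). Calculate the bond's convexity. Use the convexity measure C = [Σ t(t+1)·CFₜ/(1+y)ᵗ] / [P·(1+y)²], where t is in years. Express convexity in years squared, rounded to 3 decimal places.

37.922

With y = 0.038:
  t   CF        PV=CF/(1+0.038)^t    t·PV        t(t+1)·PV
  1        75.00        72.2543        72.2543         144.5087
  2        75.00        69.6092       139.2184         417.6551
  3        75.00        67.0609       201.1826         804.7305
  4        75.00        64.6059       258.4234       1,292.1170
  5        75.00        62.2407       311.2035       1,867.2211
  6    10,075.00     8,054.9145    48,329.4869     338,306.4081
  Σ                  8,390.6854    49,311.7691     342,832.6405
P = 8,390.6854.
Convexity = Σ t(t+1)·PV / [P·(1+y)²] = 342,832.6405 / (8,390.6854 × 1.077444) = 37.92189.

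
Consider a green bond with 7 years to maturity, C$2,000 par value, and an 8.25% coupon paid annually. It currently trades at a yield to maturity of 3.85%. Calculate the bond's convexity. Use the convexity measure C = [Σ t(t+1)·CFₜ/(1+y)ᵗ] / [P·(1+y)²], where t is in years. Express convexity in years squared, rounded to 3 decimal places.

39.758

With y = 0.0385:
  t   CF        PV=CF/(1+0.0385)^t    t·PV        t(t+1)·PV
  1       165.00       158.8830       158.8830         317.7660
  2       165.00       152.9928       305.9856         917.9567
  3       165.00       147.3209       441.9628       1,767.8511
  4       165.00       141.8593       567.4374       2,837.1868
  5       165.00       136.6002       683.0012       4,098.0070
  6       165.00       131.5361       789.2166       5,524.5159
  7     2,165.00     1,661.9287    11,633.5011      93,068.0087
  Σ                  2,531.1211    14,579.9875     108,531.2922
P = 2,531.1211.
Convexity = Σ t(t+1)·PV / [P·(1+y)²] = 108,531.2922 / (2,531.1211 × 1.078482) = 39.75841.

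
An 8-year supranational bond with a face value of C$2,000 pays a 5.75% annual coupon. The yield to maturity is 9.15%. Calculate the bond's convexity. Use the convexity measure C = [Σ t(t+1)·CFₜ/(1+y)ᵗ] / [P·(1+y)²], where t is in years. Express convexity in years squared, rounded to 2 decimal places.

With y = 0.0915:
  t   CF        PV=CF/(1+0.0915)^t    t·PV        t(t+1)·PV
  1       115.00       105.3596       105.3596         210.7192
  2       115.00        96.5273       193.0547         579.1641
  3       115.00        88.4355       265.3065       1,061.2260
  4       115.00        81.0220       324.0879       1,620.4397
  5       115.00        74.2299       371.1497       2,226.8984
  6       115.00        68.0073       408.0437       2,856.3057
  7       115.00        62.3063       436.1438       3,489.1504
  8     2,115.00     1,049.8336     8,398.6685      75,588.0163
  Σ                  1,625.7215    10,501.8144      87,631.9196
P = 1,625.7215.
Convexity = Σ t(t+1)·PV / [P·(1+y)²] = 87,631.9196 / (1,625.7215 × 1.191372) = 45.24480.

45.24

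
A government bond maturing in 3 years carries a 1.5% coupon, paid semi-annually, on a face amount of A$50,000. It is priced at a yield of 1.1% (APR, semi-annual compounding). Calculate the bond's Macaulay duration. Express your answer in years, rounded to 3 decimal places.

Periodic yield y = 0.0055. Discount each cash flow and weight by its period:
  t   CF        PV=CF/(1+0.0055)^t    t·PV
  1       375.00       372.9488       372.9488
  2       375.00       370.9088       741.8176
  3       375.00       368.8799     1,106.6398
  4       375.00       366.8622     1,467.4488
  5       375.00       364.8555     1,824.2775
  6    50,375.00    48,744.1621   292,464.9727
  Σ                 50,588.6173   297,978.1052
Price P = Σ PV = 50,588.6173.
Macaulay duration = Σ(t·PV) / P = 297,978.1052 / 50,588.6173 = 5.89022 half-year periods.
In years: 5.89022 / 2 = 2.94511 years.

2.945 years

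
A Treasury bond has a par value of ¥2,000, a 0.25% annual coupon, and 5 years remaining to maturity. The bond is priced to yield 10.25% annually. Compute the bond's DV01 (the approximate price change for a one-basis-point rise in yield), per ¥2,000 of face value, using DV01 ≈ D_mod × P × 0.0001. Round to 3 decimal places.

¥0.562

Periodic yield y = 0.1025.
  t   CF        PV=CF/(1+0.1025)^t    t·PV
  1         5.00         4.5351         4.5351
  2         5.00         4.1135         8.2270
  3         5.00         3.7311        11.1932
  4         5.00         3.3842        13.5368
  5     2,005.00     1,230.8961     6,154.4804
  Σ                  1,246.6600     6,191.9726
P = 1,246.6600; D_Mac = 4.96685 yrs; D_mod = 4.50508 yrs.
DV01 ≈ 4.50508 × 1,246.6600 × 0.0001 = 0.561630.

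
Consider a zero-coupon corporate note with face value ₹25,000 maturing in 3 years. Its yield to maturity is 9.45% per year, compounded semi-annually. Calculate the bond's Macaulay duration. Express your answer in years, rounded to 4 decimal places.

A zero-coupon bond has a single cash flow at maturity, so its Macaulay duration equals its maturity: 3 years.
(Equivalently: 6 semi-annual periods ÷ 2 = 3 years.)

3.0000 years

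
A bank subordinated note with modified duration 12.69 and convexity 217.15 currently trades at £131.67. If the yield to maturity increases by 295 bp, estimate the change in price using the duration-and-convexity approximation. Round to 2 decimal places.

Duration effect: -D_mod·Δy = -12.69 × (+0.0295) = -0.374355
Convexity effect: ½·C·(Δy)² = 0.5 × 217.15 × (0.0295)² = +0.09448739375
ΔP/P ≈ -0.374355 + 0.09448739375 = -0.27986760625
ΔP ≈ 131.67 × (-0.27986760625) = -36.8501677149375.

-£36.85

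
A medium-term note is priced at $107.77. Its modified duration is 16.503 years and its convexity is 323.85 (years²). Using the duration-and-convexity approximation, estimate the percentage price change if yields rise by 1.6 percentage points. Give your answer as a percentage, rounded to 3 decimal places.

Duration effect: -D_mod·Δy = -16.503 × (+0.016) = -0.264048
Convexity effect: ½·C·(Δy)² = 0.5 × 323.85 × (0.016)² = +0.0414528
ΔP/P ≈ -0.264048 + 0.0414528 = -0.2225952
= -22.25952%.

-22.260%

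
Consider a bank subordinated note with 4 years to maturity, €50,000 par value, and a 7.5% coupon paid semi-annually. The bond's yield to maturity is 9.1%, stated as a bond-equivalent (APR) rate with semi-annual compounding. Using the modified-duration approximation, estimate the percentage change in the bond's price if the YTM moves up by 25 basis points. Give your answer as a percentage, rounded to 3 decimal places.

-0.840%

Periodic yield y = 0.0455. Modified duration first:
  t   CF        PV=CF/(1+0.0455)^t    t·PV
  1     1,875.00     1,793.4003     1,793.4003
  2     1,875.00     1,715.3518     3,430.7036
  3     1,875.00     1,640.6999     4,922.0998
  4     1,875.00     1,569.2969     6,277.1877
  5     1,875.00     1,501.0014     7,505.0068
  6     1,875.00     1,435.6780     8,614.0681
  7     1,875.00     1,373.1975     9,612.3827
  8    51,875.00    36,338.4009   290,707.2076
  Σ                 47,367.0268   332,862.0565
P = 47,367.0268; D_Mac = 7.02729 half-year periods = 3.51365 yrs; D_mod = 3.51365/(1+0.0455) = 3.36073 yrs.
ΔP/P ≈ -D_mod · Δy = -3.36073 × (+0.0025) = -0.008402 = -0.8402%.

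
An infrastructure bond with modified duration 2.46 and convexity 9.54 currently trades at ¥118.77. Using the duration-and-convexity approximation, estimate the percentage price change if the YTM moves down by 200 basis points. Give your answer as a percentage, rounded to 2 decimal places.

+5.11%

Duration effect: -D_mod·Δy = -2.46 × (-0.02) = +0.049200
Convexity effect: ½·C·(Δy)² = 0.5 × 9.54 × (-0.02)² = +0.0019080
ΔP/P ≈ +0.049200 + 0.0019080 = +0.051108
= +5.1108%.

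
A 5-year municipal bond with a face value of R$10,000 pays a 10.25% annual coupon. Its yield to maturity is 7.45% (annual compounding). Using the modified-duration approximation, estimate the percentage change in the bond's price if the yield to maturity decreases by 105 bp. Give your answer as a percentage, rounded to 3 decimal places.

Periodic yield y = 0.0745. Modified duration first:
  t   CF        PV=CF/(1+0.0745)^t    t·PV
  1     1,025.00       953.9321       953.9321
  2     1,025.00       887.7916     1,775.5832
  3     1,025.00       826.2369     2,478.7108
  4     1,025.00       768.9502     3,075.8006
  5    11,025.00     7,697.4433    38,487.2165
  Σ                 11,134.3540    46,771.2432
P = 11,134.3540; D_Mac = 4.20062 yrs; D_mod = 4.20062/(1+0.0745) = 3.90938 yrs.
ΔP/P ≈ -D_mod · Δy = -3.90938 × (-0.0105) = +0.041048 = +4.1048%.

+4.105%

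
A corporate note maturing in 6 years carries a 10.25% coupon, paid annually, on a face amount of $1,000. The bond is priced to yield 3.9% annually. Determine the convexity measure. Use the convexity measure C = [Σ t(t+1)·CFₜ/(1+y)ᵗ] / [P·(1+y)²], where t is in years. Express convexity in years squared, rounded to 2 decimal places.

With y = 0.039:
  t   CF        PV=CF/(1+0.039)^t    t·PV        t(t+1)·PV
  1       102.50        98.6526        98.6526         197.3051
  2       102.50        94.9495       189.8990         569.6971
  3       102.50        91.3855       274.1565       1,096.6258
  4       102.50        87.9552       351.8209       1,759.1046
  5       102.50        84.6537       423.2687       2,539.6121
  6     1,102.50       876.3656     5,258.1935      36,807.3544
  Σ                  1,333.9621     6,595.9911      42,969.6992
P = 1,333.9621.
Convexity = Σ t(t+1)·PV / [P·(1+y)²] = 42,969.6992 / (1,333.9621 × 1.079521) = 29.83924.

29.84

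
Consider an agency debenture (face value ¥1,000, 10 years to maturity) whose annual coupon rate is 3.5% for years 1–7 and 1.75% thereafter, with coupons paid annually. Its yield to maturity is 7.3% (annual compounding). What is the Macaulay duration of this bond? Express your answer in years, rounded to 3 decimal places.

8.305 years

Periodic yield y = 0.073. Discount each cash flow and weight by its year:
  t   CF        PV=CF/(1+0.073)^t    t·PV
  1        35.00        32.6188        32.6188
  2        35.00        30.3997        60.7993
  3        35.00        28.3315        84.9944
  4        35.00        26.4040       105.6159
  5        35.00        24.6076       123.0380
  6        35.00        22.9335       137.6008
  7        35.00        21.3732       149.6126
  8        17.50         9.9596        79.6765
  9        17.50         9.2820        83.5378
  10    1,017.50       502.9643     5,029.6434
  Σ                    708.8741     5,887.1375
Price P = Σ PV = 708.8741.
Macaulay duration = Σ(t·PV) / P = 5,887.1375 / 708.8741 = 8.30491 years.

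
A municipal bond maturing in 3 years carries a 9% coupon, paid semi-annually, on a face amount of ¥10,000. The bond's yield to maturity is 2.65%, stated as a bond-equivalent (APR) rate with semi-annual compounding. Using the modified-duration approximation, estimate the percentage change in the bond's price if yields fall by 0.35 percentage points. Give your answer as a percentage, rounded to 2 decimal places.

+0.94%

Periodic yield y = 0.01325. Modified duration first:
  t   CF        PV=CF/(1+0.01325)^t    t·PV
  1       450.00       444.1155       444.1155
  2       450.00       438.3079       876.6158
  3       450.00       432.5763     1,297.7288
  4       450.00       426.9196     1,707.6783
  5       450.00       421.3369     2,106.6843
  6    10,450.00     9,656.4304    57,938.5826
  Σ                 11,819.6865    64,371.4052
P = 11,819.6865; D_Mac = 5.44612 half-year periods = 2.72306 yrs; D_mod = 2.72306/(1+0.01325) = 2.68745 yrs.
ΔP/P ≈ -D_mod · Δy = -2.68745 × (-0.0035) = +0.009406 = +0.9406%.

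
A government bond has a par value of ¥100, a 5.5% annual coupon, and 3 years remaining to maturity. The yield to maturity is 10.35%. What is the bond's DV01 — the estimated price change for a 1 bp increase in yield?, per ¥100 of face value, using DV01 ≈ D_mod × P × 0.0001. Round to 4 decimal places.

¥0.0226

Periodic yield y = 0.1035.
  t   CF        PV=CF/(1+0.1035)^t    t·PV
  1         5.50         4.9841         4.9841
  2         5.50         4.5167         9.0333
  3       105.50        78.5119       235.5357
  Σ                     88.0127       249.5532
P = 88.0127; D_Mac = 2.83542 yrs; D_mod = 2.56948 yrs.
DV01 ≈ 2.56948 × 88.0127 × 0.0001 = 0.022615.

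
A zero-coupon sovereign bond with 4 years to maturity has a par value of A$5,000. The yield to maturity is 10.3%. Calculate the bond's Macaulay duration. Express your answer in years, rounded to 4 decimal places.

4.0000 years

A zero-coupon bond has a single cash flow at maturity, so its Macaulay duration equals its maturity: 4 years.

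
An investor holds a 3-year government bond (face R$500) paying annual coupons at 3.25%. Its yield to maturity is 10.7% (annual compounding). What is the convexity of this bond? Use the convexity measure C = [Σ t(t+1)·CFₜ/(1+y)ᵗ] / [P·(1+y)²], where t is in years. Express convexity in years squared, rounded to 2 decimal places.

9.34

With y = 0.107:
  t   CF        PV=CF/(1+0.107)^t    t·PV        t(t+1)·PV
  1        16.25        14.6793        14.6793          29.3586
  2        16.25        13.2604        26.5209          79.5627
  3       516.25       380.5548     1,141.6644       4,566.6576
  Σ                    408.4946     1,182.8646       4,675.5789
P = 408.4946.
Convexity = Σ t(t+1)·PV / [P·(1+y)²] = 4,675.5789 / (408.4946 × 1.225449) = 9.34015.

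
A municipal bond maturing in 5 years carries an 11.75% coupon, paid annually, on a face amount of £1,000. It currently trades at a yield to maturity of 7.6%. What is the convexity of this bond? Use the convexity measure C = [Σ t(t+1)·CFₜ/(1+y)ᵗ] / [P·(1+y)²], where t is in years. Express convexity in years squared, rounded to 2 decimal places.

19.94

With y = 0.076:
  t   CF        PV=CF/(1+0.076)^t    t·PV        t(t+1)·PV
  1       117.50       109.2007       109.2007         218.4015
  2       117.50       101.4877       202.9754         608.9261
  3       117.50        94.3194       282.9582       1,131.8329
  4       117.50        87.6574       350.6298       1,753.1488
  5     1,117.50       774.7939     3,873.9693      23,243.8161
  Σ                  1,167.4591     4,819.7334      26,956.1253
P = 1,167.4591.
Convexity = Σ t(t+1)·PV / [P·(1+y)²] = 26,956.1253 / (1,167.4591 × 1.157776) = 19.94303.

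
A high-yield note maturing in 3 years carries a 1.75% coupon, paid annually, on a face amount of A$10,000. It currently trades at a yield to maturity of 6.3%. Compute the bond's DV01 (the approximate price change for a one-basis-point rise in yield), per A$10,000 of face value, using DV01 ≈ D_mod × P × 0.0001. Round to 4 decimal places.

A$2.4353

Periodic yield y = 0.063.
  t   CF        PV=CF/(1+0.063)^t    t·PV
  1       175.00       164.6284       164.6284
  2       175.00       154.8715       309.7430
  3    10,175.00     8,470.9989    25,412.9966
  Σ                  8,790.4988    25,887.3681
P = 8,790.4988; D_Mac = 2.94493 yrs; D_mod = 2.77039 yrs.
DV01 ≈ 2.77039 × 8,790.4988 × 0.0001 = 2.435312.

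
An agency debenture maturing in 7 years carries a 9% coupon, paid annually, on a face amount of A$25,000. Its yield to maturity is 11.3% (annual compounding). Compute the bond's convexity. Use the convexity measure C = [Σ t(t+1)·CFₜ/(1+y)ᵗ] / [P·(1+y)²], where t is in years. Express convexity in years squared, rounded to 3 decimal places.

31.627

With y = 0.113:
  t   CF        PV=CF/(1+0.113)^t    t·PV        t(t+1)·PV
  1     2,250.00     2,021.5633     2,021.5633       4,043.1267
  2     2,250.00     1,816.3193     3,632.6385      10,897.9156
  3     2,250.00     1,631.9131     4,895.7393      19,582.9570
  4     2,250.00     1,466.2292     5,864.9168      29,324.5838
  5     2,250.00     1,317.3667     6,586.8337      39,521.0024
  6     2,250.00     1,183.6179     7,101.7075      49,711.9527
  7    27,250.00    12,879.5401    90,156.7808     721,254.2467
  Σ                 22,316.5497   120,260.1800     874,335.7848
P = 22,316.5497.
Convexity = Σ t(t+1)·PV / [P·(1+y)²] = 874,335.7848 / (22,316.5497 × 1.238769) = 31.62721.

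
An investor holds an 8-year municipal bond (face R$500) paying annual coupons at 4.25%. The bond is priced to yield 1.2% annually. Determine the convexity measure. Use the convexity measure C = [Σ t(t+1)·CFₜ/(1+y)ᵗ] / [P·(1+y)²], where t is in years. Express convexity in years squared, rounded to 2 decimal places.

59.41

With y = 0.012:
  t   CF        PV=CF/(1+0.012)^t    t·PV        t(t+1)·PV
  1        21.25        20.9980        20.9980          41.9960
  2        21.25        20.7490        41.4981         124.4942
  3        21.25        20.5030        61.5090         246.0360
  4        21.25        20.2599        81.0395         405.1976
  5        21.25        20.0196       100.0982         600.5893
  6        21.25        19.7823       118.6935         830.8548
  7        21.25        19.5477       136.8338       1,094.6704
  8       521.25       473.8075     3,790.4603      34,114.1429
  Σ                    615.6671     4,351.1305      37,457.9813
P = 615.6671.
Convexity = Σ t(t+1)·PV / [P·(1+y)²] = 37,457.9813 / (615.6671 × 1.024144) = 59.40697.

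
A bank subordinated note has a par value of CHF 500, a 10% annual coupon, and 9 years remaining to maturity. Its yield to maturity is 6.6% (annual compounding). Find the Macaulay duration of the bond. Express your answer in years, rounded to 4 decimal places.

6.6073 years

Periodic yield y = 0.066. Discount each cash flow and weight by its year:
  t   CF        PV=CF/(1+0.066)^t    t·PV
  1        50.00        46.9043        46.9043
  2        50.00        44.0003        88.0006
  3        50.00        41.2761       123.8282
  4        50.00        38.7205       154.8821
  5        50.00        36.3232       181.6159
  6        50.00        34.0743       204.4457
  7        50.00        31.9646       223.7524
  8        50.00        29.9856       239.8846
  9       550.00       309.4196     2,784.7766
  Σ                    612.6685     4,048.0904
Price P = Σ PV = 612.6685.
Macaulay duration = Σ(t·PV) / P = 4,048.0904 / 612.6685 = 6.60731 years.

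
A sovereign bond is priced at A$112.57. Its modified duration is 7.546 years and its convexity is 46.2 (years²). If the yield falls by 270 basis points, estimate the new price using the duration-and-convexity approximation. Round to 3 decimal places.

A$137.401

Duration effect: -D_mod·Δy = -7.546 × (-0.027) = +0.203742
Convexity effect: ½·C·(Δy)² = 0.5 × 46.2 × (-0.027)² = +0.0168399
ΔP/P ≈ +0.203742 + 0.0168399 = +0.2205819
New price ≈ 112.57 × (1 + 0.2205819) = 137.400904483.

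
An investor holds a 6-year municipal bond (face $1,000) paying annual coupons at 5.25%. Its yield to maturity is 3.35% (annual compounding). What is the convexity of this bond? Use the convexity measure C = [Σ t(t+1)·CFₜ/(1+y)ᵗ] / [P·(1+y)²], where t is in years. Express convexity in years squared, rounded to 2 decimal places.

With y = 0.0335:
  t   CF        PV=CF/(1+0.0335)^t    t·PV        t(t+1)·PV
  1        52.50        50.7983        50.7983         101.5965
  2        52.50        49.1517        98.3034         294.9101
  3        52.50        47.5585       142.6754         570.7016
  4        52.50        46.0169       184.0676         920.3380
  5        52.50        44.5253       222.6265       1,335.7591
  6     1,052.50       863.6926     5,182.1558      36,275.0909
  Σ                  1,101.7433     5,880.6270      39,498.3963
P = 1,101.7433.
Convexity = Σ t(t+1)·PV / [P·(1+y)²] = 39,498.3963 / (1,101.7433 × 1.068122) = 33.56434.

33.56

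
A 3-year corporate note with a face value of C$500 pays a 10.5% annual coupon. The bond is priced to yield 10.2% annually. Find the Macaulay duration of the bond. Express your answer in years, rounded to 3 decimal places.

2.725 years

Periodic yield y = 0.102. Discount each cash flow and weight by its year:
  t   CF        PV=CF/(1+0.102)^t    t·PV
  1        52.50        47.6407        47.6407
  2        52.50        43.2311        86.4622
  3       552.50       412.8454     1,238.5363
  Σ                    503.7172     1,372.6392
Price P = Σ PV = 503.7172.
Macaulay duration = Σ(t·PV) / P = 1,372.6392 / 503.7172 = 2.72502 years.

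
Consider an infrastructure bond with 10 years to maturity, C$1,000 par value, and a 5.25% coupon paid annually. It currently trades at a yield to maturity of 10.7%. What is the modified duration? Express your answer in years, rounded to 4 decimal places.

6.8022 years

Periodic yield y = 0.107. First find Macaulay duration:
  t   CF        PV=CF/(1+0.107)^t    t·PV
  1        52.50        47.4255        47.4255
  2        52.50        42.8414        85.6829
  3        52.50        38.7005       116.1015
  4        52.50        34.9598       139.8392
  5        52.50        31.5807       157.9033
  6        52.50        28.5281       171.1689
  7        52.50        25.7707       180.3948
  8        52.50        23.2798       186.2380
  9        52.50        21.0296       189.2663
  10    1,052.50       380.8429     3,808.4293
  Σ                    674.9590     5,082.4495
P = 674.9590; Macaulay duration = 5,082.4495 / 674.9590 = 7.53001 years.
Modified duration = D_Mac / (1 + y) = 7.53001 / 1.107 = 6.80218 years.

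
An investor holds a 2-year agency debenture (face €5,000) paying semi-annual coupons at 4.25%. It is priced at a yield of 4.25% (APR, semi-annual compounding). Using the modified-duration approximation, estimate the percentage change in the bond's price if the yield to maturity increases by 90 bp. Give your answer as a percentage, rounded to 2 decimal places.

Periodic yield y = 0.02125. Modified duration first:
  t   CF        PV=CF/(1+0.02125)^t    t·PV
  1       106.25       104.0392       104.0392
  2       106.25       101.8743       203.7487
  3       106.25        99.7546       299.2637
  4     5,106.25     4,694.3319    18,777.3278
  Σ                  5,000.0000    19,384.3793
P = 5,000.0000; D_Mac = 3.87688 half-year periods = 1.93844 yrs; D_mod = 1.93844/(1+0.02125) = 1.89810 yrs.
ΔP/P ≈ -D_mod · Δy = -1.89810 × (+0.009) = -0.017083 = -1.7083%.

-1.71%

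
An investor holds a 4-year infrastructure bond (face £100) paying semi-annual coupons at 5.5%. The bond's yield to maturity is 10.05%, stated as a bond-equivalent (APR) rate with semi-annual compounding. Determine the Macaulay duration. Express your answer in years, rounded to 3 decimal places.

3.609 years

Periodic yield y = 0.05025. Discount each cash flow and weight by its period:
  t   CF        PV=CF/(1+0.05025)^t    t·PV
  1         2.75         2.6184         2.6184
  2         2.75         2.4931         4.9863
  3         2.75         2.3739         7.1216
  4         2.75         2.2603         9.0411
  5         2.75         2.1521        10.7607
  6         2.75         2.0492        12.2950
  7         2.75         1.9511        13.6578
  8       102.75        69.4129       555.3034
  Σ                     85.3110       615.7842
Price P = Σ PV = 85.3110.
Macaulay duration = Σ(t·PV) / P = 615.7842 / 85.3110 = 7.21811 half-year periods.
In years: 7.21811 / 2 = 3.60905 years.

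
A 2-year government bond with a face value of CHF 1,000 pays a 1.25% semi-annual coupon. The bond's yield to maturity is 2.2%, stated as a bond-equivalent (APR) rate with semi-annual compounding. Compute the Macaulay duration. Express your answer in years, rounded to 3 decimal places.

1.981 years

Periodic yield y = 0.011. Discount each cash flow and weight by its period:
  t   CF        PV=CF/(1+0.011)^t    t·PV
  1         6.25         6.1820         6.1820
  2         6.25         6.1147        12.2295
  3         6.25         6.0482        18.1446
  4     1,006.25       963.1663     3,852.6651
  Σ                    981.5112     3,889.2212
Price P = Σ PV = 981.5112.
Macaulay duration = Σ(t·PV) / P = 3,889.2212 / 981.5112 = 3.96248 half-year periods.
In years: 3.96248 / 2 = 1.98124 years.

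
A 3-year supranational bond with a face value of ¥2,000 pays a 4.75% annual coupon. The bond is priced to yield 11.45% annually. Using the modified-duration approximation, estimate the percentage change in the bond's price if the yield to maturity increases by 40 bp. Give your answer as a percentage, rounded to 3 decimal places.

Periodic yield y = 0.1145. Modified duration first:
  t   CF        PV=CF/(1+0.1145)^t    t·PV
  1        95.00        85.2400        85.2400
  2        95.00        76.4827       152.9655
  3     2,095.00     1,513.3654     4,540.0963
  Σ                  1,675.0882     4,778.3018
P = 1,675.0882; D_Mac = 2.85257 yrs; D_mod = 2.85257/(1+0.1145) = 2.55950 yrs.
ΔP/P ≈ -D_mod · Δy = -2.55950 × (+0.004) = -0.010238 = -1.0238%.

-1.024%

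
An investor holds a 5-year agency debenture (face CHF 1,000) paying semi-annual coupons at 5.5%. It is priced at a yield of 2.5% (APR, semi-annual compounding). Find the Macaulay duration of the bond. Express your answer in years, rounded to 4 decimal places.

4.4813 years

Periodic yield y = 0.0125. Discount each cash flow and weight by its period:
  t   CF        PV=CF/(1+0.0125)^t    t·PV
  1        27.50        27.1605        27.1605
  2        27.50        26.8252        53.6504
  3        27.50        26.4940        79.4820
  4        27.50        26.1669       104.6677
  5        27.50        25.8439       129.2193
  6        27.50        25.5248       153.1489
  7        27.50        25.2097       176.4678
  8        27.50        24.8985       199.1877
  9        27.50        24.5911       221.3196
  10    1,027.50       907.4684     9,074.6840
  Σ                  1,140.1829    10,218.9878
Price P = Σ PV = 1,140.1829.
Macaulay duration = Σ(t·PV) / P = 10,218.9878 / 1,140.1829 = 8.96259 half-year periods.
In years: 8.96259 / 2 = 4.48129 years.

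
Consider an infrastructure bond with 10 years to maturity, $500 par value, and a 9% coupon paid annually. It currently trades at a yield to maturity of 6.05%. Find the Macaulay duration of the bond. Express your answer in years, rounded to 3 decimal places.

7.294 years

Periodic yield y = 0.0605. Discount each cash flow and weight by its year:
  t   CF        PV=CF/(1+0.0605)^t    t·PV
  1        45.00        42.4328        42.4328
  2        45.00        40.0121        80.0242
  3        45.00        37.7295       113.1884
  4        45.00        35.5770       142.3082
  5        45.00        33.5474       167.7371
  6        45.00        31.6336       189.8015
  7        45.00        29.8289       208.8026
  8        45.00        28.1272       225.0179
  9        45.00        26.5226       238.7036
  10      545.00       302.8934     3,028.9337
  Σ                    608.3046     4,436.9500
Price P = Σ PV = 608.3046.
Macaulay duration = Σ(t·PV) / P = 4,436.9500 / 608.3046 = 7.29396 years.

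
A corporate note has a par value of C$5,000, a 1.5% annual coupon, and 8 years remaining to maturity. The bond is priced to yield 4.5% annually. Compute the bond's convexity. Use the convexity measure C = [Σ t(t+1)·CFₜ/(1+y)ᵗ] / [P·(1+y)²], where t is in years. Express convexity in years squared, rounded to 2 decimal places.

With y = 0.045:
  t   CF        PV=CF/(1+0.045)^t    t·PV        t(t+1)·PV
  1        75.00        71.7703        71.7703         143.5407
  2        75.00        68.6797       137.3595         412.0785
  3        75.00        65.7222       197.1667         788.6669
  4        75.00        62.8921       251.5684       1,257.8420
  5        75.00        60.1838       300.9191       1,805.5149
  6        75.00        57.5922       345.5531       2,418.8716
  7        75.00        55.1121       385.7849       3,086.2795
  8     5,075.00     3,568.6645    28,549.3162     256,943.8454
  Σ                  4,010.6171    30,239.4383     266,856.6395
P = 4,010.6171.
Convexity = Σ t(t+1)·PV / [P·(1+y)²] = 266,856.6395 / (4,010.6171 × 1.092025) = 60.93043.

60.93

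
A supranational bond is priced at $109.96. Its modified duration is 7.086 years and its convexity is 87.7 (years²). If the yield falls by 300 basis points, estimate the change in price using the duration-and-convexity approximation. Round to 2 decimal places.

Duration effect: -D_mod·Δy = -7.086 × (-0.03) = +0.212580
Convexity effect: ½·C·(Δy)² = 0.5 × 87.7 × (-0.03)² = +0.0394650
ΔP/P ≈ +0.212580 + 0.0394650 = +0.252045
ΔP ≈ 109.96 × (+0.252045) = +27.7148682.

+$27.71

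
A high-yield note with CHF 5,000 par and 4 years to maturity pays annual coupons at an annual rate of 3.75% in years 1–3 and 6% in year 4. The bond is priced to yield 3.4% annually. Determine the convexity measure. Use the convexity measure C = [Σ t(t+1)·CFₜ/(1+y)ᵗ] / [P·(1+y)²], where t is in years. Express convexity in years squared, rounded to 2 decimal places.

With y = 0.034:
  t   CF        PV=CF/(1+0.034)^t    t·PV        t(t+1)·PV
  1       187.50       181.3346       181.3346         362.6692
  2       187.50       175.3720       350.7440       1,052.2319
  3       187.50       169.6054       508.8162       2,035.2647
  4     5,300.00     4,636.5368    18,546.1473      92,730.7367
  Σ                  5,162.8488    19,587.0421      96,180.9025
P = 5,162.8488.
Convexity = Σ t(t+1)·PV / [P·(1+y)²] = 96,180.9025 / (5,162.8488 × 1.069156) = 17.42442.

17.42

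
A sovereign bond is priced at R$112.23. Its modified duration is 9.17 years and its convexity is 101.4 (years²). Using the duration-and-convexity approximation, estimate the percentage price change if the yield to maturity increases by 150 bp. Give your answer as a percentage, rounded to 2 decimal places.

Duration effect: -D_mod·Δy = -9.17 × (+0.015) = -0.137550
Convexity effect: ½·C·(Δy)² = 0.5 × 101.4 × (0.015)² = +0.0114075
ΔP/P ≈ -0.137550 + 0.0114075 = -0.1261425
= -12.61425%.

-12.61%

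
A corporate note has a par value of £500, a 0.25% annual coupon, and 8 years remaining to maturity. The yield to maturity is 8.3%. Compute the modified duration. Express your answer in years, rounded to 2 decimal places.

Periodic yield y = 0.083. First find Macaulay duration:
  t   CF        PV=CF/(1+0.083)^t    t·PV
  1         1.25         1.1542         1.1542
  2         1.25         1.0657         2.1315
  3         1.25         0.9841         2.9522
  4         1.25         0.9086         3.6346
  5         1.25         0.8390         4.1951
  6         1.25         0.7747         4.6483
  7         1.25         0.7153         5.0074
  8       501.25       264.8663     2,118.9305
  Σ                    271.3080     2,142.6537
P = 271.3080; Macaulay duration = 2,142.6537 / 271.3080 = 7.89749 years.
Modified duration = D_Mac / (1 + y) = 7.89749 / 1.083 = 7.29224 years.

7.29 years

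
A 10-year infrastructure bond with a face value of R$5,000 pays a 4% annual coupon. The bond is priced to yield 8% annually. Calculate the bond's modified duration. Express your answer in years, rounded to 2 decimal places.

7.52 years

Periodic yield y = 0.08. First find Macaulay duration:
  t   CF        PV=CF/(1+0.08)^t    t·PV
  1       200.00       185.1852       185.1852
  2       200.00       171.4678       342.9355
  3       200.00       158.7664       476.2993
  4       200.00       147.0060       588.0239
  5       200.00       136.1166       680.5832
  6       200.00       126.0339       756.2036
  7       200.00       116.6981       816.8866
  8       200.00       108.0538       864.4302
  9       200.00       100.0498       900.4481
  10    5,200.00     2,408.6061    24,086.0614
  Σ                  3,657.9837    29,697.0570
P = 3,657.9837; Macaulay duration = 29,697.0570 / 3,657.9837 = 8.11842 years.
Modified duration = D_Mac / (1 + y) = 8.11842 / 1.08 = 7.51706 years.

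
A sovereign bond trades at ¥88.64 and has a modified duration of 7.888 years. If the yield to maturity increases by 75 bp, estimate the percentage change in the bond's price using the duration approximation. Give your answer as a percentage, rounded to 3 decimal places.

Duration approximation: ΔP/P ≈ -D_mod · Δy = -7.888 × (+0.0075) = -0.059160.
As a percentage: -5.9160%.

-5.916%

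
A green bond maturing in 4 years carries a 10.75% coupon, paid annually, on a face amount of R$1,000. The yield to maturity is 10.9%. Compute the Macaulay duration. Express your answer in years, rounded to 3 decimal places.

3.453 years

Periodic yield y = 0.109. Discount each cash flow and weight by its year:
  t   CF        PV=CF/(1+0.109)^t    t·PV
  1       107.50        96.9342        96.9342
  2       107.50        87.4068       174.8137
  3       107.50        78.8159       236.4477
  4     1,107.50       732.1795     2,928.7179
  Σ                    995.3364     3,436.9134
Price P = Σ PV = 995.3364.
Macaulay duration = Σ(t·PV) / P = 3,436.9134 / 995.3364 = 3.45302 years.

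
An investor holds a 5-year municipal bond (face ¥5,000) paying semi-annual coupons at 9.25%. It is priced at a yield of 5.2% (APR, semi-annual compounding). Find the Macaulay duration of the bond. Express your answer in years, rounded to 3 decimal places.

Periodic yield y = 0.026. Discount each cash flow and weight by its period:
  t   CF        PV=CF/(1+0.026)^t    t·PV
  1       231.25       225.3899       225.3899
  2       231.25       219.6782       439.3565
  3       231.25       214.1113       642.3340
  4       231.25       208.6855       834.7420
  5       231.25       203.3972     1,016.9859
  6       231.25       198.2429     1,189.4572
  7       231.25       193.2192     1,352.5342
  8       231.25       188.3228     1,506.5822
  9       231.25       183.5505     1,651.9542
  10    5,231.25     4,046.9875    40,469.8754
  Σ                  5,881.5850    49,329.2116
Price P = Σ PV = 5,881.5850.
Macaulay duration = Σ(t·PV) / P = 49,329.2116 / 5,881.5850 = 8.38706 half-year periods.
In years: 8.38706 / 2 = 4.19353 years.

4.194 years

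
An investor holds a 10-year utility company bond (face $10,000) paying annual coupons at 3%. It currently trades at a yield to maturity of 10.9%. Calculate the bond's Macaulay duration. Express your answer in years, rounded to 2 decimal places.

Periodic yield y = 0.109. Discount each cash flow and weight by its year:
  t   CF        PV=CF/(1+0.109)^t    t·PV
  1       300.00       270.5140       270.5140
  2       300.00       243.9260       487.8521
  3       300.00       219.9513       659.8540
  4       300.00       198.3330       793.3322
  5       300.00       178.8395       894.1977
  6       300.00       161.2620       967.5719
  7       300.00       145.4121     1,017.8844
  8       300.00       131.1200     1,048.9599
  9       300.00       118.2326     1,064.0936
  10   10,300.00     3,660.3428    36,603.4283
  Σ                  5,327.9334    43,807.6880
Price P = Σ PV = 5,327.9334.
Macaulay duration = Σ(t·PV) / P = 43,807.6880 / 5,327.9334 = 8.22227 years.

8.22 years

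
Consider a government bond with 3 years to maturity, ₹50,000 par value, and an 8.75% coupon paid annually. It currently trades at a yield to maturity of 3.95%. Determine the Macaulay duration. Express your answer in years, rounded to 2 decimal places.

Periodic yield y = 0.0395. Discount each cash flow and weight by its year:
  t   CF        PV=CF/(1+0.0395)^t    t·PV
  1     4,375.00     4,208.7542     4,208.7542
  2     4,375.00     4,048.8256     8,097.6512
  3    54,375.00    48,408.9641   145,226.8922
  Σ                 56,666.5439   157,533.2976
Price P = Σ PV = 56,666.5439.
Macaulay duration = Σ(t·PV) / P = 157,533.2976 / 56,666.5439 = 2.78001 years.

2.78 years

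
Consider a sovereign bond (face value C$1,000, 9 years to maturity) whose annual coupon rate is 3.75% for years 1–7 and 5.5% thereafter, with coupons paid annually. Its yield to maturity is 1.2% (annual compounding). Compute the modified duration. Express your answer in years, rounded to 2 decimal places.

Periodic yield y = 0.012. First find Macaulay duration:
  t   CF        PV=CF/(1+0.012)^t    t·PV
  1        37.50        37.0553        37.0553
  2        37.50        36.6159        73.2319
  3        37.50        36.1818       108.5453
  4        37.50        35.7527       143.0109
  5        37.50        35.3288       176.6439
  6        37.50        34.9099       209.4592
  7        37.50        34.4959       241.4714
  8        55.00        49.9941       399.9526
  9     1,055.00       947.6061     8,528.4549
  Σ                  1,247.9405     9,917.8255
P = 1,247.9405; Macaulay duration = 9,917.8255 / 1,247.9405 = 7.94735 years.
Modified duration = D_Mac / (1 + y) = 7.94735 / 1.012 = 7.85312 years.

7.85 years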